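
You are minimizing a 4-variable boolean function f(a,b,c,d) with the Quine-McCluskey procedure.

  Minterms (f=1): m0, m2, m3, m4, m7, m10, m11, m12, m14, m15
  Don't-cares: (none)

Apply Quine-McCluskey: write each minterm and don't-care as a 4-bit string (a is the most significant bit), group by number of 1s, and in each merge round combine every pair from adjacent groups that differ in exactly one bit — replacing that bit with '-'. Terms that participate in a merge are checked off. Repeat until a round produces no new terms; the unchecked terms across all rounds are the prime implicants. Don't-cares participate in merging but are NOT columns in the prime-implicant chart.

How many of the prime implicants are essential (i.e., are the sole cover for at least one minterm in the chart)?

1

[col 0] 0000*, 0010*, 0011*, 0100*, 0111*, 1010*, 1011*, 1100*, 1110*, 1111*
[col 1] -010*, -011*, -100, -111*, 0-00, 0-11*, 00-0, 001-*, 1-10*, 1-11*, 101-*, 11-0, 111-*
[col 2] --11, -01-, 1-1-
Prime implicants: --11, -01-, -100, 0-00, 00-0, 1-1-, 11-0
PI chart (minterm → PIs covering it):
  0 | 0-00,00-0
  2 | -01-,00-0
  3 | --11,-01-
  4 | -100,0-00
  7 | --11  (sole → essential)
  10 | -01-,1-1-
  11 | --11,-01-,1-1-
  12 | -100,11-0
  14 | 1-1-,11-0
  15 | --11,1-1-
Essential prime implicants: --11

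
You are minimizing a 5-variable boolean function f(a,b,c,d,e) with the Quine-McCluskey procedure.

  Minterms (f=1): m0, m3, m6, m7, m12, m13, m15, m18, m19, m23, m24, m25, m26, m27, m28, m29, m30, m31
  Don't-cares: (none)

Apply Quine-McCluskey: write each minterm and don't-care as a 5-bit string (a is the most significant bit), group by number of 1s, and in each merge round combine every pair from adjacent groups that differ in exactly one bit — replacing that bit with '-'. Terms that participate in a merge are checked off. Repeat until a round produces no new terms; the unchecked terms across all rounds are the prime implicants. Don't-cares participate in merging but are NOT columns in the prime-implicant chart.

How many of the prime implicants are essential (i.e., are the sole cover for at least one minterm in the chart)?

6

Round 0: 00000 00011✓ 00110✓ 00111✓ 01100✓ 01101✓ 01111✓ 10010✓ 10011✓ 10111✓ 11000✓ 11001✓ 11010✓ 11011✓ 11100✓ 11101✓ 11110✓ 11111✓
Round 1: -0011✓ -0111✓ -1100✓ -1101✓ -1111✓ 0-111✓ 00-11✓ 0011- 011-1✓ 0110-✓ 1-010✓ 1-011✓ 1-111✓ 10-11✓ 1001-✓ 11-00✓ 11-01✓ 11-10✓ 11-11✓ 110-0✓ 110-1✓ 1100-✓ 1101-✓ 111-0✓ 111-1✓ 1110-✓ 1111-✓
Round 2: --111 -0-11 -11-1 -110- 1--11 1-01- 11--0✓ 11--1✓ 11-0-✓ 11-1-✓ 110--✓ 111--✓
Round 3: 11---
PIs = {--111, -0-11, -11-1, -110-, 00000, 0011-, 1--11, 1-01-, 11---}
Coverage chart:
  m0: 00000 ←essential
  m3: -0-11 ←essential
  m6: 0011- ←essential
  m7: --111,-0-11,0011-
  m12: -110- ←essential
  m13: -11-1,-110-
  m15: --111,-11-1
  m18: 1-01- ←essential
  m19: -0-11,1--11,1-01-
  m23: --111,-0-11,1--11
  m24: 11--- ←essential
  m25: 11--- ←essential
  m26: 1-01-,11---
  m27: 1--11,1-01-,11---
  m28: -110-,11---
  m29: -11-1,-110-,11---
  m30: 11--- ←essential
  m31: --111,-11-1,1--11,11---
Essential: -0-11, -110-, 00000, 0011-, 1-01-, 11---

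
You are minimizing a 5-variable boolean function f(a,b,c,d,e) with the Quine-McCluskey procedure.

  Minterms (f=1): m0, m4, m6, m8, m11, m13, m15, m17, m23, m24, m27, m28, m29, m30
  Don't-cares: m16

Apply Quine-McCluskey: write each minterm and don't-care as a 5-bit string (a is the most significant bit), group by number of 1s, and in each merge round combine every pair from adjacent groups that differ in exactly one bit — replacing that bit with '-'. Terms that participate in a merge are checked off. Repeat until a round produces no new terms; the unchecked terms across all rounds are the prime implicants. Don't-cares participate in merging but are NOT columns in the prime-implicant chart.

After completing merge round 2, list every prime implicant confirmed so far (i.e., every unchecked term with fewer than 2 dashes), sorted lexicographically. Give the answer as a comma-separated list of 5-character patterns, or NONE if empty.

size-2^0 implicants → 00000(✓)  00100(✓)  00110(✓)  01000(✓)  01011(✓)  01101(✓)  01111(✓)  10000(✓)  10001(✓)  10111  11000(✓)  11011(✓)  11100(✓)  11101(✓)  11110(✓)
size-2^1 implicants → -0000(✓)  -1000(✓)  -1011  -1101  0-000(✓)  00-00  001-0  01-11  011-1  1-000(✓)  1000-  11-00  111-0  1110-
size-2^2 implicants → --000
Unchecked terms (primes): --000, -1011, -1101, 00-00, 001-0, 01-11, 011-1, 1000-, 10111, 11-00, 111-0, 1110-

-1011, -1101, 00-00, 001-0, 01-11, 011-1, 1000-, 10111, 11-00, 111-0, 1110-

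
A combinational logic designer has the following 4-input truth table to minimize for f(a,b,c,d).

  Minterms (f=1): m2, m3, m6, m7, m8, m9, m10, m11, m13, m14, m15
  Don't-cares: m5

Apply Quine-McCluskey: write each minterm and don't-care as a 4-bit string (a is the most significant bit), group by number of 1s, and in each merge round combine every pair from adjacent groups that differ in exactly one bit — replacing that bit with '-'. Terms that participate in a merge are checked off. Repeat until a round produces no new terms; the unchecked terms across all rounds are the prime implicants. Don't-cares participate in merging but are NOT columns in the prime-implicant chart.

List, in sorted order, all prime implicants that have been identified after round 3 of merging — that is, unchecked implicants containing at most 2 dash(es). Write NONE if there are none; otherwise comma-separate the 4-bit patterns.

-1-1, 1--1, 10--

size-2^0 implicants → 0010(✓)  0011(✓)  0101(✓)  0110(✓)  0111(✓)  1000(✓)  1001(✓)  1010(✓)  1011(✓)  1101(✓)  1110(✓)  1111(✓)
size-2^1 implicants → -010(✓)  -011(✓)  -101(✓)  -110(✓)  -111(✓)  0-10(✓)  0-11(✓)  001-(✓)  01-1(✓)  011-(✓)  1-01(✓)  1-10(✓)  1-11(✓)  10-0(✓)  10-1(✓)  100-(✓)  101-(✓)  11-1(✓)  111-(✓)
size-2^2 implicants → --10(✓)  --11(✓)  -01-(✓)  -1-1  -11-(✓)  0-1-(✓)  1--1  1-1-(✓)  10--
size-2^3 implicants → --1-
Unchecked terms (primes): --1-, -1-1, 1--1, 10--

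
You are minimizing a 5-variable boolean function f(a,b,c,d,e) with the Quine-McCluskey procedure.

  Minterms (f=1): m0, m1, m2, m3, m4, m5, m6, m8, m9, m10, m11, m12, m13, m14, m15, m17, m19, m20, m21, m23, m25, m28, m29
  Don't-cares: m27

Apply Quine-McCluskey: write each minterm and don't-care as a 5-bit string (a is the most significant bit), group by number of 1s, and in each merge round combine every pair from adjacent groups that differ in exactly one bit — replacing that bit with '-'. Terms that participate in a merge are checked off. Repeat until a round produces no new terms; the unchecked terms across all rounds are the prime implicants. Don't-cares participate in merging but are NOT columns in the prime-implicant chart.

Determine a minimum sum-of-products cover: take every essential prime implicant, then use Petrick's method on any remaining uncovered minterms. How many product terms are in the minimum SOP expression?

5

size-2^0 implicants → 00000(✓)  00001(✓)  00010(✓)  00011(✓)  00100(✓)  00101(✓)  00110(✓)  01000(✓)  01001(✓)  01010(✓)  01011(✓)  01100(✓)  01101(✓)  01110(✓)  01111(✓)  10001(✓)  10011(✓)  10100(✓)  10101(✓)  10111(✓)  11001(✓)  11011(✓)  11100(✓)  11101(✓)
size-2^1 implicants → -0001(✓)  -0011(✓)  -0100(✓)  -0101(✓)  -1001(✓)  -1011(✓)  -1100(✓)  -1101(✓)  0-000(✓)  0-001(✓)  0-010(✓)  0-011(✓)  0-100(✓)  0-101(✓)  0-110(✓)  00-00(✓)  00-01(✓)  00-10(✓)  000-0(✓)  000-1(✓)  0000-(✓)  0001-(✓)  001-0(✓)  0010-(✓)  01-00(✓)  01-01(✓)  01-10(✓)  01-11(✓)  010-0(✓)  010-1(✓)  0100-(✓)  0101-(✓)  011-0(✓)  011-1(✓)  0110-(✓)  0111-(✓)  1-001(✓)  1-011(✓)  1-100(✓)  1-101(✓)  10-01(✓)  10-11(✓)  100-1(✓)  101-1(✓)  1010-(✓)  11-01(✓)  110-1(✓)  1110-(✓)
size-2^2 implicants → --001(✓)  --011(✓)  --100(✓)  --101(✓)  -0-01(✓)  -00-1(✓)  -010-(✓)  -1-01(✓)  -10-1(✓)  -110-(✓)  0--00(✓)  0--01(✓)  0--10(✓)  0-0-0(✓)  0-0-1(✓)  0-00-(✓)  0-01-(✓)  0-1-0(✓)  0-10-(✓)  00--0(✓)  00-0-(✓)  000--(✓)  01--0(✓)  01--1(✓)  01-0-(✓)  01-1-(✓)  010--(✓)  011--(✓)  1--01(✓)  1-0-1(✓)  1-10-(✓)  10--1
size-2^3 implicants → ---01  --0-1  --10-  0---0  0--0-  0-0--  01---
Unchecked terms (primes): ---01, --0-1, --10-, 0---0, 0--0-, 0-0--, 01---, 10--1
Minterm coverage:
  m0 ⊆ 0---0,0--0-,0-0--
  m1 ⊆ ---01,--0-1,0--0-,0-0--
  m2 ⊆ 0---0,0-0--
  m3 ⊆ --0-1,0-0--
  m4 ⊆ --10-,0---0,0--0-
  m5 ⊆ ---01,--10-,0--0-
  m6 ⊆ 0---0 [E]
  m8 ⊆ 0---0,0--0-,0-0--,01---
  m9 ⊆ ---01,--0-1,0--0-,0-0--,01---
  m10 ⊆ 0---0,0-0--,01---
  m11 ⊆ --0-1,0-0--,01---
  m12 ⊆ --10-,0---0,0--0-,01---
  m13 ⊆ ---01,--10-,0--0-,01---
  m14 ⊆ 0---0,01---
  m15 ⊆ 01--- [E]
  m17 ⊆ ---01,--0-1,10--1
  m19 ⊆ --0-1,10--1
  m20 ⊆ --10- [E]
  m21 ⊆ ---01,--10-,10--1
  m23 ⊆ 10--1 [E]
  m25 ⊆ ---01,--0-1
  m28 ⊆ --10- [E]
  m29 ⊆ ---01,--10-
E = {--10-, 0---0, 01---, 10--1}
Petrick residual → --0-1
Cover = c'e + cd' + a'e' + a'b + ab'e  |cover|=5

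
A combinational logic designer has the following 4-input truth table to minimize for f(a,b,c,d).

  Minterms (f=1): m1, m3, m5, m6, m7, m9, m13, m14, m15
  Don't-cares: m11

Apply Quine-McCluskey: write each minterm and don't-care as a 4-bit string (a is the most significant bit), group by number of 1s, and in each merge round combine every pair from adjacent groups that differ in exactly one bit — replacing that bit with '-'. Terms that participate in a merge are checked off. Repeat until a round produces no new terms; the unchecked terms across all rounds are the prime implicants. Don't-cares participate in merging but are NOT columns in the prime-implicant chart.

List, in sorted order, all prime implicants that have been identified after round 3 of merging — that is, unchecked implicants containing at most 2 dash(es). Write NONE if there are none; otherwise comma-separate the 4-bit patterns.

[col 0] 0001*, 0011*, 0101*, 0110*, 0111*, 1001*, 1011*, 1101*, 1110*, 1111*
[col 1] -001*, -011*, -101*, -110*, -111*, 0-01*, 0-11*, 00-1*, 01-1*, 011-*, 1-01*, 1-11*, 10-1*, 11-1*, 111-*
[col 2] --01*, --11*, -0-1*, -1-1*, -11-, 0--1*, 1--1*
[col 3] ---1
Prime implicants: ---1, -11-

-11-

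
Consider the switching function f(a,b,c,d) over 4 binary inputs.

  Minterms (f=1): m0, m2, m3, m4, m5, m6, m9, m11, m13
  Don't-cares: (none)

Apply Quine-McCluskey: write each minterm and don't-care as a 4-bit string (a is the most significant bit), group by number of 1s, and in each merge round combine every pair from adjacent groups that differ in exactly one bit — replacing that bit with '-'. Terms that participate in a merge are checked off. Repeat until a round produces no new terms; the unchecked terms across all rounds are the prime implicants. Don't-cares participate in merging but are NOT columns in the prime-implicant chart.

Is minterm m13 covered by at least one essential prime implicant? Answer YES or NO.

NO

Round 0: 0000✓ 0010✓ 0011✓ 0100✓ 0101✓ 0110✓ 1001✓ 1011✓ 1101✓
Round 1: -011 -101 0-00✓ 0-10✓ 00-0✓ 001- 01-0✓ 010- 1-01 10-1
Round 2: 0--0
PIs = {-011, -101, 0--0, 001-, 010-, 1-01, 10-1}
Coverage chart:
  m0: 0--0 ←essential
  m2: 0--0,001-
  m3: -011,001-
  m4: 0--0,010-
  m5: -101,010-
  m6: 0--0 ←essential
  m9: 1-01,10-1
  m11: -011,10-1
  m13: -101,1-01
Essential: 0--0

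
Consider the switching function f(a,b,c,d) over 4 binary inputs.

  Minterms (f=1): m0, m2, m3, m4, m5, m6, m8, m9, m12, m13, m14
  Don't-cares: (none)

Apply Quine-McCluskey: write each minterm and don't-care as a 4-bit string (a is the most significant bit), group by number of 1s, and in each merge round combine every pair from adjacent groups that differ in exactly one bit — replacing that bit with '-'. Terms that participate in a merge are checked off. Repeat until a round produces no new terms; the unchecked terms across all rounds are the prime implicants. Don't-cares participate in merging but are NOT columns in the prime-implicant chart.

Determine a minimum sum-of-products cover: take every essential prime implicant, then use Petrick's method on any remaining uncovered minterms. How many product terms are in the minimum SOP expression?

[col 0] 0000*, 0010*, 0011*, 0100*, 0101*, 0110*, 1000*, 1001*, 1100*, 1101*, 1110*
[col 1] -000*, -100*, -101*, -110*, 0-00*, 0-10*, 00-0*, 001-, 01-0*, 010-*, 1-00*, 1-01*, 100-*, 11-0*, 110-*
[col 2] --00, -1-0, -10-, 0--0, 1-0-
Prime implicants: --00, -1-0, -10-, 0--0, 001-, 1-0-
PI chart (minterm → PIs covering it):
  0 | --00,0--0
  2 | 0--0,001-
  3 | 001-  (sole → essential)
  4 | --00,-1-0,-10-,0--0
  5 | -10-  (sole → essential)
  6 | -1-0,0--0
  8 | --00,1-0-
  9 | 1-0-  (sole → essential)
  12 | --00,-1-0,-10-,1-0-
  13 | -10-,1-0-
  14 | -1-0  (sole → essential)
Essential prime implicants: -1-0, -10-, 001-, 1-0-
Petrick residual → --00
Minimum SOP uses 5 PIs: c'd' + bd' + bc' + a'b'c + ac'

5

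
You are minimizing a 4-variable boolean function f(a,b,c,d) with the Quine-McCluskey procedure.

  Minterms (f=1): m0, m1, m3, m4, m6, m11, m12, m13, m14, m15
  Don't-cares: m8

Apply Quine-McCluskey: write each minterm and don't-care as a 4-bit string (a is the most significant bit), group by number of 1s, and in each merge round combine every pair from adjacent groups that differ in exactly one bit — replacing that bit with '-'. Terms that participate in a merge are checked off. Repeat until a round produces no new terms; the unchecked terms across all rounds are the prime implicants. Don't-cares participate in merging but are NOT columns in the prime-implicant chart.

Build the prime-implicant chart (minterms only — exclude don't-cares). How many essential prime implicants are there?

2

size-2^0 implicants → 0000(✓)  0001(✓)  0011(✓)  0100(✓)  0110(✓)  1000(✓)  1011(✓)  1100(✓)  1101(✓)  1110(✓)  1111(✓)
size-2^1 implicants → -000(✓)  -011  -100(✓)  -110(✓)  0-00(✓)  00-1  000-  01-0(✓)  1-00(✓)  1-11  11-0(✓)  11-1(✓)  110-(✓)  111-(✓)
size-2^2 implicants → --00  -1-0  11--
Unchecked terms (primes): --00, -011, -1-0, 00-1, 000-, 1-11, 11--
Minterm coverage:
  m0 ⊆ --00,000-
  m1 ⊆ 00-1,000-
  m3 ⊆ -011,00-1
  m4 ⊆ --00,-1-0
  m6 ⊆ -1-0 [E]
  m11 ⊆ -011,1-11
  m12 ⊆ --00,-1-0,11--
  m13 ⊆ 11-- [E]
  m14 ⊆ -1-0,11--
  m15 ⊆ 1-11,11--
E = {-1-0, 11--}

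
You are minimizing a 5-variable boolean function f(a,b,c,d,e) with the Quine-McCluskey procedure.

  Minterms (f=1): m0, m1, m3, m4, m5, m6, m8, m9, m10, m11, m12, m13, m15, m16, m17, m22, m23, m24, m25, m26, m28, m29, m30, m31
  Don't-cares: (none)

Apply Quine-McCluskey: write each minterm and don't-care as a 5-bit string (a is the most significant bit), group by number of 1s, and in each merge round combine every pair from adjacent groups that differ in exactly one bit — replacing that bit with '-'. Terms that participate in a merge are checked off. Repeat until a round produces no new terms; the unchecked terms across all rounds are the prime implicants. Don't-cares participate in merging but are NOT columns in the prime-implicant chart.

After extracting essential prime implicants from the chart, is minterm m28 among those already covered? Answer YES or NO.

[col 0] 00000*, 00001*, 00011*, 00100*, 00101*, 00110*, 01000*, 01001*, 01010*, 01011*, 01100*, 01101*, 01111*, 10000*, 10001*, 10110*, 10111*, 11000*, 11001*, 11010*, 11100*, 11101*, 11110*, 11111*
[col 1] -0000*, -0001*, -0110, -1000*, -1001*, -1010*, -1100*, -1101*, -1111*, 0-000*, 0-001*, 0-011*, 0-100*, 0-101*, 00-00*, 00-01*, 000-1*, 0000-*, 001-0, 0010-*, 01-00*, 01-01*, 01-11*, 010-0*, 010-1*, 0100-*, 0101-*, 011-1*, 0110-*, 1-000*, 1-001*, 1-110*, 1-111*, 1000-*, 1011-*, 11-00*, 11-01*, 11-10*, 110-0*, 1100-*, 111-0*, 111-1*, 1110-*, 1111-*
[col 2] --000*, --001*, -000-*, -1-00*, -1-01*, -10-0, -100-*, -11-1, -110-*, 0--00*, 0--01*, 0-0-1, 0-00-*, 0-10-*, 00-0-*, 01--1, 01-0-*, 010--, 1-00-*, 1-11-, 11--0, 11-0-*, 111--
[col 3] --00-, -1-0-, 0--0-
Prime implicants: --00-, -0110, -1-0-, -10-0, -11-1, 0--0-, 0-0-1, 001-0, 01--1, 010--, 1-11-, 11--0, 111--
PI chart (minterm → PIs covering it):
  0 | --00-,0--0-
  1 | --00-,0--0-,0-0-1
  3 | 0-0-1  (sole → essential)
  4 | 0--0-,001-0
  5 | 0--0-  (sole → essential)
  6 | -0110,001-0
  8 | --00-,-1-0-,-10-0,0--0-,010--
  9 | --00-,-1-0-,0--0-,0-0-1,01--1,010--
  10 | -10-0,010--
  11 | 0-0-1,01--1,010--
  12 | -1-0-,0--0-
  13 | -1-0-,-11-1,0--0-,01--1
  15 | -11-1,01--1
  16 | --00-  (sole → essential)
  17 | --00-  (sole → essential)
  22 | -0110,1-11-
  23 | 1-11-  (sole → essential)
  24 | --00-,-1-0-,-10-0,11--0
  25 | --00-,-1-0-
  26 | -10-0,11--0
  28 | -1-0-,11--0,111--
  29 | -1-0-,-11-1,111--
  30 | 1-11-,11--0,111--
  31 | -11-1,1-11-,111--
Essential prime implicants: --00-, 0--0-, 0-0-1, 1-11-

NO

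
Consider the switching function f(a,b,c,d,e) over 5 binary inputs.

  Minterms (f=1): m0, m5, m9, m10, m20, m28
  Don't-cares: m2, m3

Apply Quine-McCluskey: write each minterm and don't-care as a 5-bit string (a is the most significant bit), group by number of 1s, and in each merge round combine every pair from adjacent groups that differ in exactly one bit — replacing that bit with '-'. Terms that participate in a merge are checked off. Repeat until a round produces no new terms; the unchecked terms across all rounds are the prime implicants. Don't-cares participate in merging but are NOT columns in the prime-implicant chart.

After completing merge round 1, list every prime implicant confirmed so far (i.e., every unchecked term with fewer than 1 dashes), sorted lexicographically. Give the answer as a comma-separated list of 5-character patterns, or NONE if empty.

size-2^0 implicants → 00000(✓)  00010(✓)  00011(✓)  00101  01001  01010(✓)  10100(✓)  11100(✓)
size-2^1 implicants → 0-010  000-0  0001-  1-100
Unchecked terms (primes): 0-010, 000-0, 0001-, 00101, 01001, 1-100

00101, 01001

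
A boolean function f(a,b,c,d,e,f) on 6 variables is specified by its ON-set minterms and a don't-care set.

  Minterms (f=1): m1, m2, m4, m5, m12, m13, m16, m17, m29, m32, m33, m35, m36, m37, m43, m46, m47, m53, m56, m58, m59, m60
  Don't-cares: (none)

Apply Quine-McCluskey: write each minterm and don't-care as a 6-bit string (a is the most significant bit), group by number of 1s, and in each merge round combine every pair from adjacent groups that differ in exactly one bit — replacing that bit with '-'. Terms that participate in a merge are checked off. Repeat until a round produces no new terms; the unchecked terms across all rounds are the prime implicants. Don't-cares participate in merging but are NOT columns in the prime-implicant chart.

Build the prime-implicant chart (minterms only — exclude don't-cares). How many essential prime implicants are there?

size-2^0 implicants → 000001(✓)  000010  000100(✓)  000101(✓)  001100(✓)  001101(✓)  010000(✓)  010001(✓)  011101(✓)  100000(✓)  100001(✓)  100011(✓)  100100(✓)  100101(✓)  101011(✓)  101110(✓)  101111(✓)  110101(✓)  111000(✓)  111010(✓)  111011(✓)  111100(✓)
size-2^1 implicants → -00001(✓)  -00100(✓)  -00101(✓)  0-0001  0-1101  00-100(✓)  00-101(✓)  000-01(✓)  00010-(✓)  00110-(✓)  01000-  1-0101  1-1011  10-011  100-00(✓)  100-01(✓)  1000-1  10000-(✓)  10010-(✓)  101-11  10111-  111-00  1110-0  11101-
size-2^2 implicants → -00-01  -0010-  00-10-  100-0-
Unchecked terms (primes): -00-01, -0010-, 0-0001, 0-1101, 00-10-, 000010, 01000-, 1-0101, 1-1011, 10-011, 100-0-, 1000-1, 101-11, 10111-, 111-00, 1110-0, 11101-
Minterm coverage:
  m1 ⊆ -00-01,0-0001
  m2 ⊆ 000010 [E]
  m4 ⊆ -0010-,00-10-
  m5 ⊆ -00-01,-0010-,00-10-
  m12 ⊆ 00-10- [E]
  m13 ⊆ 0-1101,00-10-
  m16 ⊆ 01000- [E]
  m17 ⊆ 0-0001,01000-
  m29 ⊆ 0-1101 [E]
  m32 ⊆ 100-0- [E]
  m33 ⊆ -00-01,100-0-,1000-1
  m35 ⊆ 10-011,1000-1
  m36 ⊆ -0010-,100-0-
  m37 ⊆ -00-01,-0010-,1-0101,100-0-
  m43 ⊆ 1-1011,10-011,101-11
  m46 ⊆ 10111- [E]
  m47 ⊆ 101-11,10111-
  m53 ⊆ 1-0101 [E]
  m56 ⊆ 111-00,1110-0
  m58 ⊆ 1110-0,11101-
  m59 ⊆ 1-1011,11101-
  m60 ⊆ 111-00 [E]
E = {0-1101, 00-10-, 000010, 01000-, 1-0101, 100-0-, 10111-, 111-00}

8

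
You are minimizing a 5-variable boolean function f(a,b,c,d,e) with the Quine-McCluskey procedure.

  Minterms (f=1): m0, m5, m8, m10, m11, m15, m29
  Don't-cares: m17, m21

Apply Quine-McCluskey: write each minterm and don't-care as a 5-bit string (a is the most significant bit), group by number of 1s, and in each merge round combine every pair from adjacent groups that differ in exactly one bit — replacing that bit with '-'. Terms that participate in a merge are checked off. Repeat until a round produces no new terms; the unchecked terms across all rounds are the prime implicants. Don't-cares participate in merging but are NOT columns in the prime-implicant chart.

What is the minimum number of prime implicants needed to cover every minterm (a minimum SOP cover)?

5

[col 0] 00000*, 00101*, 01000*, 01010*, 01011*, 01111*, 10001*, 10101*, 11101*
[col 1] -0101, 0-000, 01-11, 010-0, 0101-, 1-101, 10-01
Prime implicants: -0101, 0-000, 01-11, 010-0, 0101-, 1-101, 10-01
PI chart (minterm → PIs covering it):
  0 | 0-000  (sole → essential)
  5 | -0101  (sole → essential)
  8 | 0-000,010-0
  10 | 010-0,0101-
  11 | 01-11,0101-
  15 | 01-11  (sole → essential)
  29 | 1-101  (sole → essential)
Essential prime implicants: -0101, 0-000, 01-11, 1-101
Petrick residual → 010-0
Minimum SOP uses 5 PIs: b'cd'e + a'c'd'e' + a'bde + a'bc'e' + acd'e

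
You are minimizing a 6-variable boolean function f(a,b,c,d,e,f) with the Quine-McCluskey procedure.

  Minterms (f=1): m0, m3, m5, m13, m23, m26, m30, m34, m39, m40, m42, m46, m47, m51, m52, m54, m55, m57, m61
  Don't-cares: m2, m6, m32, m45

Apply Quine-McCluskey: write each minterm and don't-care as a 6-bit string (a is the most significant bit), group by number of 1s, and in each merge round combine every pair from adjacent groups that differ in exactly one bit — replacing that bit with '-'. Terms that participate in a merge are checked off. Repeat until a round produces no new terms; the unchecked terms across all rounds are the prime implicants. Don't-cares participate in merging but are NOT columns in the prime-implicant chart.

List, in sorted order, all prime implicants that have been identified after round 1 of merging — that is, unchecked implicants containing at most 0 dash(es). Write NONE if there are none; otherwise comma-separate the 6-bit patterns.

[col 0] 000000*, 000010*, 000011*, 000101*, 000110*, 001101*, 010111*, 011010*, 011110*, 100000*, 100010*, 100111*, 101000*, 101010*, 101101*, 101110*, 101111*, 110011*, 110100*, 110110*, 110111*, 111001*, 111101*
[col 1] -00000*, -00010*, -01101, -10111, 00-101, 000-10, 0000-0*, 00001-, 011-10, 1-0111, 1-1101, 10-000*, 10-010*, 10-111, 1000-0*, 101-10, 1010-0*, 1011-1, 10111-, 110-11, 1101-0, 11011-, 111-01
[col 2] -000-0, 10-0-0
Prime implicants: -000-0, -01101, -10111, 00-101, 000-10, 00001-, 011-10, 1-0111, 1-1101, 10-0-0, 10-111, 101-10, 1011-1, 10111-, 110-11, 1101-0, 11011-, 111-01

NONE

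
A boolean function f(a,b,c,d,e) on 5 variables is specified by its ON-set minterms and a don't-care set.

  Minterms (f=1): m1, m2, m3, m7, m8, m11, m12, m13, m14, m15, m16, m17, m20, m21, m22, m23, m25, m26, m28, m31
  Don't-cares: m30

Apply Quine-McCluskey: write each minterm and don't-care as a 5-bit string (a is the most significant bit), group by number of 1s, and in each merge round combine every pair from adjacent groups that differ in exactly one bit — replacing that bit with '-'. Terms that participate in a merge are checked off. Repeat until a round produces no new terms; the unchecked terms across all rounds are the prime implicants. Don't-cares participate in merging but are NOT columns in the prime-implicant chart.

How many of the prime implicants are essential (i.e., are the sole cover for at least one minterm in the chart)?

7

size-2^0 implicants → 00001(✓)  00010(✓)  00011(✓)  00111(✓)  01000(✓)  01011(✓)  01100(✓)  01101(✓)  01110(✓)  01111(✓)  10000(✓)  10001(✓)  10100(✓)  10101(✓)  10110(✓)  10111(✓)  11001(✓)  11010(✓)  11100(✓)  11110(✓)  11111(✓)
size-2^1 implicants → -0001  -0111(✓)  -1100(✓)  -1110(✓)  -1111(✓)  0-011(✓)  0-111(✓)  00-11(✓)  000-1  0001-  01-00  01-11(✓)  011-0(✓)  011-1(✓)  0110-(✓)  0111-(✓)  1-001  1-100(✓)  1-110(✓)  1-111(✓)  10-00(✓)  10-01(✓)  1000-(✓)  101-0(✓)  101-1(✓)  1010-(✓)  1011-(✓)  11-10  111-0(✓)  1111-(✓)
size-2^2 implicants → --111  -11-0  -111-  0--11  011--  1-1-0  1-11-  10-0-  101--
Unchecked terms (primes): --111, -0001, -11-0, -111-, 0--11, 000-1, 0001-, 01-00, 011--, 1-001, 1-1-0, 1-11-, 10-0-, 101--, 11-10
Minterm coverage:
  m1 ⊆ -0001,000-1
  m2 ⊆ 0001- [E]
  m3 ⊆ 0--11,000-1,0001-
  m7 ⊆ --111,0--11
  m8 ⊆ 01-00 [E]
  m11 ⊆ 0--11 [E]
  m12 ⊆ -11-0,01-00,011--
  m13 ⊆ 011-- [E]
  m14 ⊆ -11-0,-111-,011--
  m15 ⊆ --111,-111-,0--11,011--
  m16 ⊆ 10-0- [E]
  m17 ⊆ -0001,1-001,10-0-
  m20 ⊆ 1-1-0,10-0-,101--
  m21 ⊆ 10-0-,101--
  m22 ⊆ 1-1-0,1-11-,101--
  m23 ⊆ --111,1-11-,101--
  m25 ⊆ 1-001 [E]
  m26 ⊆ 11-10 [E]
  m28 ⊆ -11-0,1-1-0
  m31 ⊆ --111,-111-,1-11-
E = {0--11, 0001-, 01-00, 011--, 1-001, 10-0-, 11-10}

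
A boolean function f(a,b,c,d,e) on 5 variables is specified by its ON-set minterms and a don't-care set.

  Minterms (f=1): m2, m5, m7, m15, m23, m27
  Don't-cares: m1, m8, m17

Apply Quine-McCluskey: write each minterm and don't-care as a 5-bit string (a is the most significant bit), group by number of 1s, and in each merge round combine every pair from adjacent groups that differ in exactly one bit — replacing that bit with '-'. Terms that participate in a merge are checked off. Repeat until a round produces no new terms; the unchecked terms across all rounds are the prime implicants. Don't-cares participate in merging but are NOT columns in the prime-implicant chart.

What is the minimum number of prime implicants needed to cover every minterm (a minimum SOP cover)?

size-2^0 implicants → 00001(✓)  00010  00101(✓)  00111(✓)  01000  01111(✓)  10001(✓)  10111(✓)  11011
size-2^1 implicants → -0001  -0111  0-111  00-01  001-1
Unchecked terms (primes): -0001, -0111, 0-111, 00-01, 00010, 001-1, 01000, 11011
Minterm coverage:
  m2 ⊆ 00010 [E]
  m5 ⊆ 00-01,001-1
  m7 ⊆ -0111,0-111,001-1
  m15 ⊆ 0-111 [E]
  m23 ⊆ -0111 [E]
  m27 ⊆ 11011 [E]
E = {-0111, 0-111, 00010, 11011}
Petrick residual → 00-01
Cover = b'cde + a'cde + a'b'd'e + a'b'c'de' + abc'de  |cover|=5

5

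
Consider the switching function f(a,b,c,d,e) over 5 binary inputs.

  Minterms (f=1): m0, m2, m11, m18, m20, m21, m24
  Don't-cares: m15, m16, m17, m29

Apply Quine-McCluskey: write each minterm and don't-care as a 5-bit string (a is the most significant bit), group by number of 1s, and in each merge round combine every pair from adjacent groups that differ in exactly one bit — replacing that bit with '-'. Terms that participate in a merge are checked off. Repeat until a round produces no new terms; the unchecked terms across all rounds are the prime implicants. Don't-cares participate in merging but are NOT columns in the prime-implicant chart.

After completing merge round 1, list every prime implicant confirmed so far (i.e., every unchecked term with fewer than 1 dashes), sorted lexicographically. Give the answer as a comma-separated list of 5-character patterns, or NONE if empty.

NONE

[col 0] 00000*, 00010*, 01011*, 01111*, 10000*, 10001*, 10010*, 10100*, 10101*, 11000*, 11101*
[col 1] -0000*, -0010*, 000-0*, 01-11, 1-000, 1-101, 10-00*, 10-01*, 100-0*, 1000-*, 1010-*
[col 2] -00-0, 10-0-
Prime implicants: -00-0, 01-11, 1-000, 1-101, 10-0-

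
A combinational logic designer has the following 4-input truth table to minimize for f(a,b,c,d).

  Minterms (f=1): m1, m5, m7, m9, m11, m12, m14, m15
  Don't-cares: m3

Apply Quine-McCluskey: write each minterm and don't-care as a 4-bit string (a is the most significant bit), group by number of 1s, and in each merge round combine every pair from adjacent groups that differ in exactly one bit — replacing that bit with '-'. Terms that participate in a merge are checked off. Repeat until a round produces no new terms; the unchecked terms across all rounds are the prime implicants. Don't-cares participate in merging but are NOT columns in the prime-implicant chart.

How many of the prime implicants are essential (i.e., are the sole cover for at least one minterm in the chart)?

Round 0: 0001✓ 0011✓ 0101✓ 0111✓ 1001✓ 1011✓ 1100✓ 1110✓ 1111✓
Round 1: -001✓ -011✓ -111✓ 0-01✓ 0-11✓ 00-1✓ 01-1✓ 1-11✓ 10-1✓ 11-0 111-
Round 2: --11 -0-1 0--1
PIs = {--11, -0-1, 0--1, 11-0, 111-}
Coverage chart:
  m1: -0-1,0--1
  m5: 0--1 ←essential
  m7: --11,0--1
  m9: -0-1 ←essential
  m11: --11,-0-1
  m12: 11-0 ←essential
  m14: 11-0,111-
  m15: --11,111-
Essential: -0-1, 0--1, 11-0

3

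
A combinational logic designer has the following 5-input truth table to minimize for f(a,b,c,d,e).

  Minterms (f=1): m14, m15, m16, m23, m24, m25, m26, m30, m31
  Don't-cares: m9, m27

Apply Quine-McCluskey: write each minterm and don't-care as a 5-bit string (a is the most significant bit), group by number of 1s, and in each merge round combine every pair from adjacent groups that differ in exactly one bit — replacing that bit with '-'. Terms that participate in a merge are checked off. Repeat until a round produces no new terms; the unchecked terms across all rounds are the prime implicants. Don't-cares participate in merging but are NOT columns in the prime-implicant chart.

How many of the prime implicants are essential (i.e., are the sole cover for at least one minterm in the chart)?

size-2^0 implicants → 01001(✓)  01110(✓)  01111(✓)  10000(✓)  10111(✓)  11000(✓)  11001(✓)  11010(✓)  11011(✓)  11110(✓)  11111(✓)
size-2^1 implicants → -1001  -1110(✓)  -1111(✓)  0111-(✓)  1-000  1-111  11-10(✓)  11-11(✓)  110-0(✓)  110-1(✓)  1100-(✓)  1101-(✓)  1111-(✓)
size-2^2 implicants → -111-  11-1-  110--
Unchecked terms (primes): -1001, -111-, 1-000, 1-111, 11-1-, 110--
Minterm coverage:
  m14 ⊆ -111- [E]
  m15 ⊆ -111- [E]
  m16 ⊆ 1-000 [E]
  m23 ⊆ 1-111 [E]
  m24 ⊆ 1-000,110--
  m25 ⊆ -1001,110--
  m26 ⊆ 11-1-,110--
  m30 ⊆ -111-,11-1-
  m31 ⊆ -111-,1-111,11-1-
E = {-111-, 1-000, 1-111}

3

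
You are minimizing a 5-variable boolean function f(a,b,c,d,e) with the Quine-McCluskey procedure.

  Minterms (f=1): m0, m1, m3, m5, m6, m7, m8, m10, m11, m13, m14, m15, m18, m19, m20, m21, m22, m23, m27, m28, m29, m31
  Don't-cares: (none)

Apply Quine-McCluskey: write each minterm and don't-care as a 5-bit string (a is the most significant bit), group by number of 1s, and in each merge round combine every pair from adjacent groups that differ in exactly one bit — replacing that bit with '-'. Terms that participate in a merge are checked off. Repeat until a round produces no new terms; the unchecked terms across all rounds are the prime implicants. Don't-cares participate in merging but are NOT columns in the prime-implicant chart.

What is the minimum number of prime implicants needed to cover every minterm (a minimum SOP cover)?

7

size-2^0 implicants → 00000(✓)  00001(✓)  00011(✓)  00101(✓)  00110(✓)  00111(✓)  01000(✓)  01010(✓)  01011(✓)  01101(✓)  01110(✓)  01111(✓)  10010(✓)  10011(✓)  10100(✓)  10101(✓)  10110(✓)  10111(✓)  11011(✓)  11100(✓)  11101(✓)  11111(✓)
size-2^1 implicants → -0011(✓)  -0101(✓)  -0110(✓)  -0111(✓)  -1011(✓)  -1101(✓)  -1111(✓)  0-000  0-011(✓)  0-101(✓)  0-110(✓)  0-111(✓)  00-01(✓)  00-11(✓)  000-1(✓)  0000-  001-1(✓)  0011-(✓)  01-10(✓)  01-11(✓)  010-0  0101-(✓)  011-1(✓)  0111-(✓)  1-011(✓)  1-100(✓)  1-101(✓)  1-111(✓)  10-10(✓)  10-11(✓)  1001-(✓)  101-0(✓)  101-1(✓)  1010-(✓)  1011-(✓)  11-11(✓)  111-1(✓)  1110-(✓)
size-2^2 implicants → --011(✓)  --101(✓)  --111(✓)  -0-11(✓)  -01-1(✓)  -011-  -1-11(✓)  -11-1(✓)  0--11(✓)  0-1-1(✓)  0-11-  00--1  01-1-  1--11(✓)  1-1-1(✓)  1-10-  10-1-  101--
size-2^3 implicants → ---11  --1-1
Unchecked terms (primes): ---11, --1-1, -011-, 0-000, 0-11-, 00--1, 0000-, 01-1-, 010-0, 1-10-, 10-1-, 101--
Minterm coverage:
  m0 ⊆ 0-000,0000-
  m1 ⊆ 00--1,0000-
  m3 ⊆ ---11,00--1
  m5 ⊆ --1-1,00--1
  m6 ⊆ -011-,0-11-
  m7 ⊆ ---11,--1-1,-011-,0-11-,00--1
  m8 ⊆ 0-000,010-0
  m10 ⊆ 01-1-,010-0
  m11 ⊆ ---11,01-1-
  m13 ⊆ --1-1 [E]
  m14 ⊆ 0-11-,01-1-
  m15 ⊆ ---11,--1-1,0-11-,01-1-
  m18 ⊆ 10-1- [E]
  m19 ⊆ ---11,10-1-
  m20 ⊆ 1-10-,101--
  m21 ⊆ --1-1,1-10-,101--
  m22 ⊆ -011-,10-1-,101--
  m23 ⊆ ---11,--1-1,-011-,10-1-,101--
  m27 ⊆ ---11 [E]
  m28 ⊆ 1-10- [E]
  m29 ⊆ --1-1,1-10-
  m31 ⊆ ---11,--1-1
E = {---11, --1-1, 1-10-, 10-1-}
Petrick residual → 0-11-, 0000-, 010-0
Cover = de + ce + a'cd + a'b'c'd' + a'bc'e' + acd' + ab'd  |cover|=7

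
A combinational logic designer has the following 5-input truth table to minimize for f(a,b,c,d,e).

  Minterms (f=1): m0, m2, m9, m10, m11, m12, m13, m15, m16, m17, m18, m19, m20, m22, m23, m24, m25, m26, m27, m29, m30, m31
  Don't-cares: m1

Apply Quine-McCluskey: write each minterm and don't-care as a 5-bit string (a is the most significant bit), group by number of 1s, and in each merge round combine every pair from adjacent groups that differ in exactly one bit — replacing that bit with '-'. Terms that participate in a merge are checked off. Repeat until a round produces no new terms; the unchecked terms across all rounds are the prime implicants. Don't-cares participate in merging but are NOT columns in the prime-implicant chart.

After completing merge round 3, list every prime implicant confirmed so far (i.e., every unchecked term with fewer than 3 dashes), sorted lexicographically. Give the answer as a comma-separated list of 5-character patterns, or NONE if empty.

[col 0] 00000*, 00001*, 00010*, 01001*, 01010*, 01011*, 01100*, 01101*, 01111*, 10000*, 10001*, 10010*, 10011*, 10100*, 10110*, 10111*, 11000*, 11001*, 11010*, 11011*, 11101*, 11110*, 11111*
[col 1] -0000*, -0001*, -0010*, -1001*, -1010*, -1011*, -1101*, -1111*, 0-001*, 0-010*, 000-0*, 0000-*, 01-01*, 01-11*, 010-1*, 0101-*, 011-1*, 0110-, 1-000*, 1-001*, 1-010*, 1-011*, 1-110*, 1-111*, 10-00*, 10-10*, 10-11*, 100-0*, 100-1*, 1000-*, 1001-*, 101-0*, 1011-*, 11-01*, 11-10*, 11-11*, 110-0*, 110-1*, 1100-*, 1101-*, 111-1*, 1111-*
[col 2] --001, --010, -00-0, -000-, -1-01*, -1-11*, -10-1*, -101-, -11-1*, 01--1*, 1--10*, 1--11*, 1-0-0*, 1-0-1*, 1-00-*, 1-01-*, 1-11-*, 10--0, 10-1-*, 100--*, 11--1*, 11-1-*, 110--*
[col 3] -1--1, 1--1-, 1-0--
Prime implicants: --001, --010, -00-0, -000-, -1--1, -101-, 0110-, 1--1-, 1-0--, 10--0

--001, --010, -00-0, -000-, -101-, 0110-, 10--0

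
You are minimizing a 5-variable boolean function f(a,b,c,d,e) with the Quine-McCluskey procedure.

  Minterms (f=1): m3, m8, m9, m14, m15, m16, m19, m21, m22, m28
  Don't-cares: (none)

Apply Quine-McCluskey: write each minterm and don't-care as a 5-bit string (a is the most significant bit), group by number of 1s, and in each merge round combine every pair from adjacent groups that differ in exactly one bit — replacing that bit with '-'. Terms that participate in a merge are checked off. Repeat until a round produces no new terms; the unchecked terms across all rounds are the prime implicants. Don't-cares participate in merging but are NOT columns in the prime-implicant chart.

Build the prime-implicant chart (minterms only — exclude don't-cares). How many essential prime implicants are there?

Round 0: 00011✓ 01000✓ 01001✓ 01110✓ 01111✓ 10000 10011✓ 10101 10110 11100
Round 1: -0011 0100- 0111-
PIs = {-0011, 0100-, 0111-, 10000, 10101, 10110, 11100}
Coverage chart:
  m3: -0011 ←essential
  m8: 0100- ←essential
  m9: 0100- ←essential
  m14: 0111- ←essential
  m15: 0111- ←essential
  m16: 10000 ←essential
  m19: -0011 ←essential
  m21: 10101 ←essential
  m22: 10110 ←essential
  m28: 11100 ←essential
Essential: -0011, 0100-, 0111-, 10000, 10101, 10110, 11100

7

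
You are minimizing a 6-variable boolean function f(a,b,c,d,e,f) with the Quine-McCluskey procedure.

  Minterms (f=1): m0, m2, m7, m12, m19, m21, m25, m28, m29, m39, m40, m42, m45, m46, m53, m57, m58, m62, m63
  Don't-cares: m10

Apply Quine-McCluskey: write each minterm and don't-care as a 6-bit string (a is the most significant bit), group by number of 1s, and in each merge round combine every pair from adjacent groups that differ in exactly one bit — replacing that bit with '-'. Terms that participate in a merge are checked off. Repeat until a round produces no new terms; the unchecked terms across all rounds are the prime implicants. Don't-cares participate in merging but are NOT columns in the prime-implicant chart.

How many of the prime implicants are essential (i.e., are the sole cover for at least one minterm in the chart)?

Round 0: 000000✓ 000010✓ 000111✓ 001010✓ 001100✓ 010011 010101✓ 011001✓ 011100✓ 011101✓ 100111✓ 101000✓ 101010✓ 101101 101110✓ 110101✓ 111001✓ 111010✓ 111110✓ 111111✓
Round 1: -00111 -01010 -10101 -11001 0-1100 00-010 0000-0 01-101 011-01 01110- 1-1010✓ 1-1110✓ 101-10✓ 1010-0 111-10✓ 11111-
Round 2: 1-1-10
PIs = {-00111, -01010, -10101, -11001, 0-1100, 00-010, 0000-0, 01-101, 010011, 011-01, 01110-, 1-1-10, 1010-0, 101101, 11111-}
Coverage chart:
  m0: 0000-0 ←essential
  m2: 00-010,0000-0
  m7: -00111 ←essential
  m12: 0-1100 ←essential
  m19: 010011 ←essential
  m21: -10101,01-101
  m25: -11001,011-01
  m28: 0-1100,01110-
  m29: 01-101,011-01,01110-
  m39: -00111 ←essential
  m40: 1010-0 ←essential
  m42: -01010,1-1-10,1010-0
  m45: 101101 ←essential
  m46: 1-1-10 ←essential
  m53: -10101 ←essential
  m57: -11001 ←essential
  m58: 1-1-10 ←essential
  m62: 1-1-10,11111-
  m63: 11111- ←essential
Essential: -00111, -10101, -11001, 0-1100, 0000-0, 010011, 1-1-10, 1010-0, 101101, 11111-

10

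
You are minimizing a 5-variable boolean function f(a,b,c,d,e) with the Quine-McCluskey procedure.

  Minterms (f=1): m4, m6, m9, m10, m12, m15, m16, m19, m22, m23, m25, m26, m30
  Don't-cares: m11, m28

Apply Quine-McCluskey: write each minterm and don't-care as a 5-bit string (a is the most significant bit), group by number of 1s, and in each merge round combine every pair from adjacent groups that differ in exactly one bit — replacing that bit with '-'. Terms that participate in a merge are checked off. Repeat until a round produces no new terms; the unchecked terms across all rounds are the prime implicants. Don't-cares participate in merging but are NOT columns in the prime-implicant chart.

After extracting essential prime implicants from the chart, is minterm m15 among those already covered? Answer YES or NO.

[col 0] 00100*, 00110*, 01001*, 01010*, 01011*, 01100*, 01111*, 10000, 10011*, 10110*, 10111*, 11001*, 11010*, 11100*, 11110*
[col 1] -0110, -1001, -1010, -1100, 0-100, 001-0, 01-11, 010-1, 0101-, 1-110, 10-11, 1011-, 11-10, 111-0
Prime implicants: -0110, -1001, -1010, -1100, 0-100, 001-0, 01-11, 010-1, 0101-, 1-110, 10-11, 10000, 1011-, 11-10, 111-0
PI chart (minterm → PIs covering it):
  4 | 0-100,001-0
  6 | -0110,001-0
  9 | -1001,010-1
  10 | -1010,0101-
  12 | -1100,0-100
  15 | 01-11  (sole → essential)
  16 | 10000  (sole → essential)
  19 | 10-11  (sole → essential)
  22 | -0110,1-110,1011-
  23 | 10-11,1011-
  25 | -1001  (sole → essential)
  26 | -1010,11-10
  30 | 1-110,11-10,111-0
Essential prime implicants: -1001, 01-11, 10-11, 10000

YES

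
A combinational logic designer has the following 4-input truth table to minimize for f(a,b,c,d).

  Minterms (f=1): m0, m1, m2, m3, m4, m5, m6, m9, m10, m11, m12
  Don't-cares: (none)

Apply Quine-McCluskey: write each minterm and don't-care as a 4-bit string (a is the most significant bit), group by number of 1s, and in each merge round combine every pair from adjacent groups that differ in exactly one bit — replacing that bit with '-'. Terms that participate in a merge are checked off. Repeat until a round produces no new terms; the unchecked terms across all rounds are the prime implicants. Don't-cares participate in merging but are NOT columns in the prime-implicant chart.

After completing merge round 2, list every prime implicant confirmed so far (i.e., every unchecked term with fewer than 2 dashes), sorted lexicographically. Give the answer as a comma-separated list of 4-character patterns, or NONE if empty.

-100

[col 0] 0000*, 0001*, 0010*, 0011*, 0100*, 0101*, 0110*, 1001*, 1010*, 1011*, 1100*
[col 1] -001*, -010*, -011*, -100, 0-00*, 0-01*, 0-10*, 00-0*, 00-1*, 000-*, 001-*, 01-0*, 010-*, 10-1*, 101-*
[col 2] -0-1, -01-, 0--0, 0-0-, 00--
Prime implicants: -0-1, -01-, -100, 0--0, 0-0-, 00--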